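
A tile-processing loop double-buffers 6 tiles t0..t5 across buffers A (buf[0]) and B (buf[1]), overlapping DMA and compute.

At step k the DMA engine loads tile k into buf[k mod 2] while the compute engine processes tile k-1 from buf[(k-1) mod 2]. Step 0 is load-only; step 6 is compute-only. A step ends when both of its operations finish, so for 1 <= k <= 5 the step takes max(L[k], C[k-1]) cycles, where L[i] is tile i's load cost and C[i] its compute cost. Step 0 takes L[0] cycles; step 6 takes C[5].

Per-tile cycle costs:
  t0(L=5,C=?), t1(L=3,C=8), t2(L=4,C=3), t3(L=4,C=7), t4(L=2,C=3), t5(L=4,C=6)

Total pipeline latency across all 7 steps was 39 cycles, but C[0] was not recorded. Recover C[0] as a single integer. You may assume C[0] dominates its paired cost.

step 0 → dur = L[0]=5 = 5
step 1 → dur = max(L[1]=3, C[0]=?) = C[0]  (unknown; binding)
step 2 → dur = max(L[2]=4, C[1]=8) = 8
step 3 → dur = max(L[3]=4, C[2]=3) = 4
step 4 → dur = max(L[4]=2, C[3]=7) = 7
step 5 → dur = max(L[5]=4, C[4]=3) = 4
step 6 → dur = C[5]=6 = 6
sum of known step durations = 34
dur[1] = total - known = 39 - 34 = 5
C[0] is the binding max in step 1, so C[0] = dur[1] = 5

C[0] = 5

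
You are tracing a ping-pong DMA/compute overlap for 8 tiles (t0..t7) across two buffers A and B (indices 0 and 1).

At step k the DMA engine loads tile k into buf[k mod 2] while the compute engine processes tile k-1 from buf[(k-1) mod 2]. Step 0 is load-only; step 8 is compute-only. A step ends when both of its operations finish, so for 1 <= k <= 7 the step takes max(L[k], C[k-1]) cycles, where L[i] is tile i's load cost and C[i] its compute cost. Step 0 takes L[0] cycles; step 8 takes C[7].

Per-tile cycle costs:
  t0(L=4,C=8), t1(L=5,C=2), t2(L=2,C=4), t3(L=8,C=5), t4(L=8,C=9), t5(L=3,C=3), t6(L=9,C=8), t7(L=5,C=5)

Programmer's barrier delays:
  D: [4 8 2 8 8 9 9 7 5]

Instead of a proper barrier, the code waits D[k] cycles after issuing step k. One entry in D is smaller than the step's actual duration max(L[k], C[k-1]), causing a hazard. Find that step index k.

[0] required=L[0]=4=4 vs D=4 ok
[1] required=max(L[1]=5,C[0]=8)=8 vs D=8 ok
[2] required=max(L[2]=2,C[1]=2)=2 vs D=2 ok
[3] required=max(L[3]=8,C[2]=4)=8 vs D=8 ok
[4] required=max(L[4]=8,C[3]=5)=8 vs D=8 ok
[5] required=max(L[5]=3,C[4]=9)=9 vs D=9 ok
[6] required=max(L[6]=9,C[5]=3)=9 vs D=9 ok
[7] required=max(L[7]=5,C[6]=8)=8 vs D=7 SHORT
[8] required=C[7]=5=5 vs D=5 ok

hazard at step 7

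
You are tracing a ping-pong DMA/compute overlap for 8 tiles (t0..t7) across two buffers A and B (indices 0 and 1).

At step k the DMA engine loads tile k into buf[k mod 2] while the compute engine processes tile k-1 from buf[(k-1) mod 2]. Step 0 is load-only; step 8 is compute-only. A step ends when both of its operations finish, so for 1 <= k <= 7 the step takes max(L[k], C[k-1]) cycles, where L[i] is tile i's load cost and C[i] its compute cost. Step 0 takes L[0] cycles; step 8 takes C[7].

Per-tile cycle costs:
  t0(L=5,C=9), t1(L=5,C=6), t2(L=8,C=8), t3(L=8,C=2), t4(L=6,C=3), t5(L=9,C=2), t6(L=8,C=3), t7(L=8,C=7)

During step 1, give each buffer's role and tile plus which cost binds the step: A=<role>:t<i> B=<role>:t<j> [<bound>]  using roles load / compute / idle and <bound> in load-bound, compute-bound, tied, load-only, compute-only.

[0] DMA t0→A (5c) ∥ CU idle ⇒ 5c, clock 5
[1] DMA t1→B (5c) ∥ CU A:t0 (9c) ⇒ 9c, clock 14
[2] DMA t2→A (8c) ∥ CU B:t1 (6c) ⇒ 8c, clock 22
[3] DMA t3→B (8c) ∥ CU A:t2 (8c) ⇒ 8c, clock 30
[4] DMA t4→A (6c) ∥ CU B:t3 (2c) ⇒ 6c, clock 36
[5] DMA t5→B (9c) ∥ CU A:t4 (3c) ⇒ 9c, clock 45
[6] DMA t6→A (8c) ∥ CU B:t5 (2c) ⇒ 8c, clock 53
[7] DMA t7→B (8c) ∥ CU A:t6 (3c) ⇒ 8c, clock 61
[8] DMA idle ∥ CU B:t7 (7c) ⇒ 7c, clock 68

step 1: A=compute:t0 B=load:t1 [compute-bound]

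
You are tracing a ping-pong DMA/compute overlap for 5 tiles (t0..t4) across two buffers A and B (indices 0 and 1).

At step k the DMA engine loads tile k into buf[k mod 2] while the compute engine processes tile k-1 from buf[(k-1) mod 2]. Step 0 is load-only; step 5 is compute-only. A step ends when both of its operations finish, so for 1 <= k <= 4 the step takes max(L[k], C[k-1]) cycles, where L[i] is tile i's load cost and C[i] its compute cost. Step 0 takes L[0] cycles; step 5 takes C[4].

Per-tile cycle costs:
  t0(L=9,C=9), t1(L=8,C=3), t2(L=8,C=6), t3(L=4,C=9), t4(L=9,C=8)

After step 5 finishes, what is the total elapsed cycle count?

end_cycle[5] = 49

k=0 load=t0/9c comp=- wait=9 total=9
k=1 load=t1/8c comp=t0/9c wait=9 total=18
k=2 load=t2/8c comp=t1/3c wait=8 total=26
k=3 load=t3/4c comp=t2/6c wait=6 total=32
k=4 load=t4/9c comp=t3/9c wait=9 total=41
k=5 load=- comp=t4/8c wait=8 total=49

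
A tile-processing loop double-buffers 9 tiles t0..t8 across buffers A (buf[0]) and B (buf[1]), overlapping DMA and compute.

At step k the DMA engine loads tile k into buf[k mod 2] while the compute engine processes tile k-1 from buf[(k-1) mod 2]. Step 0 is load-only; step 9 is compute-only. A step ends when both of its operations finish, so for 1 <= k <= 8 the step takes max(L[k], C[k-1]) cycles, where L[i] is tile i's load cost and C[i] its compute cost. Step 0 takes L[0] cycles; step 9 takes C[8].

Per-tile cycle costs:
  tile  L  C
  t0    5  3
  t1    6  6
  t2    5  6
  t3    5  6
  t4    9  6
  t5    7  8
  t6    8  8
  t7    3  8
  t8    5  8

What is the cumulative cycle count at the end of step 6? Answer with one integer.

step 0: L[0]=5 → dur=5, Σ=5 | A=load:t0 B=idle [load-only]
step 1: L[1]=6 C[0]=3 → dur=6, Σ=11 | A=compute:t0 B=load:t1 [load-bound]
step 2: L[2]=5 C[1]=6 → dur=6, Σ=17 | A=load:t2 B=compute:t1 [compute-bound]
step 3: L[3]=5 C[2]=6 → dur=6, Σ=23 | A=compute:t2 B=load:t3 [compute-bound]
step 4: L[4]=9 C[3]=6 → dur=9, Σ=32 | A=load:t4 B=compute:t3 [load-bound]
step 5: L[5]=7 C[4]=6 → dur=7, Σ=39 | A=compute:t4 B=load:t5 [load-bound]
step 6: L[6]=8 C[5]=8 → dur=8, Σ=47 | A=load:t6 B=compute:t5 [tied]
step 7: L[7]=3 C[6]=8 → dur=8, Σ=55 | A=compute:t6 B=load:t7 [compute-bound]
step 8: L[8]=5 C[7]=8 → dur=8, Σ=63 | A=load:t8 B=compute:t7 [compute-bound]
step 9: C[8]=8 → dur=8, Σ=71 | A=compute:t8 B=idle [compute-only]

end_cycle[6] = 47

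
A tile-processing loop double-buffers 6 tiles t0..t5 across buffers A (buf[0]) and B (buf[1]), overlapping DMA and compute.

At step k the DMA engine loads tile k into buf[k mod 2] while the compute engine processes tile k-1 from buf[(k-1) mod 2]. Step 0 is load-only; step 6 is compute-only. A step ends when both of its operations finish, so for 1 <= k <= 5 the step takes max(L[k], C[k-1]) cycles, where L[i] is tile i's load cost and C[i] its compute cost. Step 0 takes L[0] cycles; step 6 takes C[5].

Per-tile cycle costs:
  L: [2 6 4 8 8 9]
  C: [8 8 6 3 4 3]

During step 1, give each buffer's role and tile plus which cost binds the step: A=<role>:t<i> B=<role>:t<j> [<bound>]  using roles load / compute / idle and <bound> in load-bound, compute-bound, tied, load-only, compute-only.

step 0: L[0]=2 → dur=2, Σ=2 | A=load:t0 B=idle [load-only]
step 1: L[1]=6 C[0]=8 → dur=8, Σ=10 | A=compute:t0 B=load:t1 [compute-bound]
step 2: L[2]=4 C[1]=8 → dur=8, Σ=18 | A=load:t2 B=compute:t1 [compute-bound]
step 3: L[3]=8 C[2]=6 → dur=8, Σ=26 | A=compute:t2 B=load:t3 [load-bound]
step 4: L[4]=8 C[3]=3 → dur=8, Σ=34 | A=load:t4 B=compute:t3 [load-bound]
step 5: L[5]=9 C[4]=4 → dur=9, Σ=43 | A=compute:t4 B=load:t5 [load-bound]
step 6: C[5]=3 → dur=3, Σ=46 | A=idle B=compute:t5 [compute-only]

step 1: A=compute:t0 B=load:t1 [compute-bound]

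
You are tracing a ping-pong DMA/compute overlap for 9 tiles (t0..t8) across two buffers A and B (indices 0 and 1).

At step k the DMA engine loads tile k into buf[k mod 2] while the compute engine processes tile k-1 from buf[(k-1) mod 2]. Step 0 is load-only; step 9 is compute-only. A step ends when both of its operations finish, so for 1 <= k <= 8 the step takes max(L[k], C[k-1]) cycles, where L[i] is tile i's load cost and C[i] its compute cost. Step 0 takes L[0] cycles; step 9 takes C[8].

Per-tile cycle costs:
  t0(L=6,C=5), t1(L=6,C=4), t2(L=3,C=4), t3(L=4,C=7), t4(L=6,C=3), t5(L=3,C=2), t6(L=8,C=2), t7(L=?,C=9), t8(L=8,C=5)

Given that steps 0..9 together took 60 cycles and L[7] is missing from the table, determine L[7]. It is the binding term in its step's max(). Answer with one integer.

step 0: dur = L[0]=6 = 6
step 1: dur = max(L[1]=6, C[0]=5) = 6
step 2: dur = max(L[2]=3, C[1]=4) = 4
step 3: dur = max(L[3]=4, C[2]=4) = 4
step 4: dur = max(L[4]=6, C[3]=7) = 7
step 5: dur = max(L[5]=3, C[4]=3) = 3
step 6: dur = max(L[6]=8, C[5]=2) = 8
step 7: dur = max(L[7]=?, C[6]=2) = L[7]  (unknown; binding)
step 8: dur = max(L[8]=8, C[7]=9) = 9
step 9: dur = C[8]=5 = 5
sum of known step durations = 52
dur[7] = total - known = 60 - 52 = 8
L[7] is the binding max in step 7, so L[7] = dur[7] = 8

L[7] = 8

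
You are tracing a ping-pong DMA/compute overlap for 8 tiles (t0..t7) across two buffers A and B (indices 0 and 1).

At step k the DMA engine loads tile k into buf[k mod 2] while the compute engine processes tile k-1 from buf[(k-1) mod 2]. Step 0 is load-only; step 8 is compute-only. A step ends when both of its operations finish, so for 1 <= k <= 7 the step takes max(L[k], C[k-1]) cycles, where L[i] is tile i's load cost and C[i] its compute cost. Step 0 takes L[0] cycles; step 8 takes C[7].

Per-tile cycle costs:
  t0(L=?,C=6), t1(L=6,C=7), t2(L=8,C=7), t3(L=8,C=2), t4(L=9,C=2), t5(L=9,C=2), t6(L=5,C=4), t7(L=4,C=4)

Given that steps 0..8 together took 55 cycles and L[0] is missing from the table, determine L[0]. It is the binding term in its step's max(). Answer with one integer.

L[0] = 2

step 0 → dur = L[0]=? = L[0]  (unknown; binding)
step 1 → dur = max(L[1]=6, C[0]=6) = 6
step 2 → dur = max(L[2]=8, C[1]=7) = 8
step 3 → dur = max(L[3]=8, C[2]=7) = 8
step 4 → dur = max(L[4]=9, C[3]=2) = 9
step 5 → dur = max(L[5]=9, C[4]=2) = 9
step 6 → dur = max(L[6]=5, C[5]=2) = 5
step 7 → dur = max(L[7]=4, C[6]=4) = 4
step 8 → dur = C[7]=4 = 4
sum of known step durations = 53
dur[0] = total - known = 55 - 53 = 2
L[0] is the binding max in step 0, so L[0] = dur[0] = 2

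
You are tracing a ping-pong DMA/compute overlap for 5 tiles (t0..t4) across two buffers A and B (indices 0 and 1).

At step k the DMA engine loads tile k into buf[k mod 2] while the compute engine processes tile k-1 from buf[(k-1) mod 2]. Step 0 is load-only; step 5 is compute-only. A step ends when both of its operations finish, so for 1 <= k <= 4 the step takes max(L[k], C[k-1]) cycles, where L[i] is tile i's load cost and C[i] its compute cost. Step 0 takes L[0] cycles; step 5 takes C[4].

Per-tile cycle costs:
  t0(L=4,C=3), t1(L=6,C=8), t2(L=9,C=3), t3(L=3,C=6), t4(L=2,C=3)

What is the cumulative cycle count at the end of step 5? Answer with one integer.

step 0: L[0]=4 → dur=4, Σ=4 | A=load:t0 B=idle [load-only]
step 1: L[1]=6 C[0]=3 → dur=6, Σ=10 | A=compute:t0 B=load:t1 [load-bound]
step 2: L[2]=9 C[1]=8 → dur=9, Σ=19 | A=load:t2 B=compute:t1 [load-bound]
step 3: L[3]=3 C[2]=3 → dur=3, Σ=22 | A=compute:t2 B=load:t3 [tied]
step 4: L[4]=2 C[3]=6 → dur=6, Σ=28 | A=load:t4 B=compute:t3 [compute-bound]
step 5: C[4]=3 → dur=3, Σ=31 | A=compute:t4 B=idle [compute-only]

end_cycle[5] = 31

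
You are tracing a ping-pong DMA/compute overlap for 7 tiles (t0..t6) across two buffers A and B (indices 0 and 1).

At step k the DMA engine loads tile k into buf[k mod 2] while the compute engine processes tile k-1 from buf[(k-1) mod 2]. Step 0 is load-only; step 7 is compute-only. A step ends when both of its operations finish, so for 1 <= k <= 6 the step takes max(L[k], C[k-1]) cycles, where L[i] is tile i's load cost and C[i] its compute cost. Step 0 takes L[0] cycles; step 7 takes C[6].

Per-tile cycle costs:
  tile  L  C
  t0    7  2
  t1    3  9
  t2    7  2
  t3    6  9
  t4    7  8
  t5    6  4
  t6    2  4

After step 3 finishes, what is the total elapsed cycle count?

[0] DMA t0→A (7c) ∥ CU idle ⇒ 7c, clock 7
[1] DMA t1→B (3c) ∥ CU A:t0 (2c) ⇒ 3c, clock 10
[2] DMA t2→A (7c) ∥ CU B:t1 (9c) ⇒ 9c, clock 19
[3] DMA t3→B (6c) ∥ CU A:t2 (2c) ⇒ 6c, clock 25
[4] DMA t4→A (7c) ∥ CU B:t3 (9c) ⇒ 9c, clock 34
[5] DMA t5→B (6c) ∥ CU A:t4 (8c) ⇒ 8c, clock 42
[6] DMA t6→A (2c) ∥ CU B:t5 (4c) ⇒ 4c, clock 46
[7] DMA idle ∥ CU A:t6 (4c) ⇒ 4c, clock 50

end_cycle[3] = 25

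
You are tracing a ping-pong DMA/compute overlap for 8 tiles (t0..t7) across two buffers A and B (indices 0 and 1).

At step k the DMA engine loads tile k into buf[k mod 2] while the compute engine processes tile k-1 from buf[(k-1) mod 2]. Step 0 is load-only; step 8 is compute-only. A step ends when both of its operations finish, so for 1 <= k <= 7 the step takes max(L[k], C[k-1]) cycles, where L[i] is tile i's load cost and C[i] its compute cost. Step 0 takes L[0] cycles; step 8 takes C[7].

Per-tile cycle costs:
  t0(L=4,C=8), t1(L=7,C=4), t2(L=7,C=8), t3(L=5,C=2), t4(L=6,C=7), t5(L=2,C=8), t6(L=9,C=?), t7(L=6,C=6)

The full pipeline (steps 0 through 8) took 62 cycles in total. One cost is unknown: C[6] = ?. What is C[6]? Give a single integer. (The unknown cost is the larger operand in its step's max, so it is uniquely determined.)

C[6] = 7

step 0 = dur = L[0]=4 = 4
step 1 = dur = max(L[1]=7, C[0]=8) = 8
step 2 = dur = max(L[2]=7, C[1]=4) = 7
step 3 = dur = max(L[3]=5, C[2]=8) = 8
step 4 = dur = max(L[4]=6, C[3]=2) = 6
step 5 = dur = max(L[5]=2, C[4]=7) = 7
step 6 = dur = max(L[6]=9, C[5]=8) = 9
step 7 = dur = max(L[7]=6, C[6]=?) = C[6]  (unknown; binding)
step 8 = dur = C[7]=6 = 6
sum of known step durations = 55
dur[7] = total - known = 62 - 55 = 7
C[6] is the binding max in step 7, so C[6] = dur[7] = 7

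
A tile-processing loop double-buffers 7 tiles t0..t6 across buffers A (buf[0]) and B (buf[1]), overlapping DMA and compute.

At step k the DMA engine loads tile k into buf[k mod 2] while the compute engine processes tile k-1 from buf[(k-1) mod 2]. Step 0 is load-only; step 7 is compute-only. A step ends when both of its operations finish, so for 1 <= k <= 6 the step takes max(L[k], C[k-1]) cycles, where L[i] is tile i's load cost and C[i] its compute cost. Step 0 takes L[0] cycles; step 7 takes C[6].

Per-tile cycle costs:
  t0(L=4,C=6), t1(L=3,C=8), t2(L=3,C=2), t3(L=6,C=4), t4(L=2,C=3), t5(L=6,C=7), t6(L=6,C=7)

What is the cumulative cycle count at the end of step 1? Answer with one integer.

end_cycle[1] = 10

[0] DMA t0→A (4c) ∥ CU idle ⇒ 4c, clock 4
[1] DMA t1→B (3c) ∥ CU A:t0 (6c) ⇒ 6c, clock 10
[2] DMA t2→A (3c) ∥ CU B:t1 (8c) ⇒ 8c, clock 18
[3] DMA t3→B (6c) ∥ CU A:t2 (2c) ⇒ 6c, clock 24
[4] DMA t4→A (2c) ∥ CU B:t3 (4c) ⇒ 4c, clock 28
[5] DMA t5→B (6c) ∥ CU A:t4 (3c) ⇒ 6c, clock 34
[6] DMA t6→A (6c) ∥ CU B:t5 (7c) ⇒ 7c, clock 41
[7] DMA idle ∥ CU A:t6 (7c) ⇒ 7c, clock 48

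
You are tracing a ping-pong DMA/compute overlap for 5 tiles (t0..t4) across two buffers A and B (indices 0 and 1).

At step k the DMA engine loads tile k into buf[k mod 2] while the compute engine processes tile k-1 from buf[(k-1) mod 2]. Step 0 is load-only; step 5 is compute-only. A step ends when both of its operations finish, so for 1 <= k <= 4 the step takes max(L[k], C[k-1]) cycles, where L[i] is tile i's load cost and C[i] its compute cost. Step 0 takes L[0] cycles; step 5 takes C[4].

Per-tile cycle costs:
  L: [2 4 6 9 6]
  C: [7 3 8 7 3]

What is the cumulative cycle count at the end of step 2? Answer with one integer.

end_cycle[2] = 15

[0] DMA t0→A (2c) ∥ CU idle ⇒ 2c, clock 2
[1] DMA t1→B (4c) ∥ CU A:t0 (7c) ⇒ 7c, clock 9
[2] DMA t2→A (6c) ∥ CU B:t1 (3c) ⇒ 6c, clock 15
[3] DMA t3→B (9c) ∥ CU A:t2 (8c) ⇒ 9c, clock 24
[4] DMA t4→A (6c) ∥ CU B:t3 (7c) ⇒ 7c, clock 31
[5] DMA idle ∥ CU A:t4 (3c) ⇒ 3c, clock 34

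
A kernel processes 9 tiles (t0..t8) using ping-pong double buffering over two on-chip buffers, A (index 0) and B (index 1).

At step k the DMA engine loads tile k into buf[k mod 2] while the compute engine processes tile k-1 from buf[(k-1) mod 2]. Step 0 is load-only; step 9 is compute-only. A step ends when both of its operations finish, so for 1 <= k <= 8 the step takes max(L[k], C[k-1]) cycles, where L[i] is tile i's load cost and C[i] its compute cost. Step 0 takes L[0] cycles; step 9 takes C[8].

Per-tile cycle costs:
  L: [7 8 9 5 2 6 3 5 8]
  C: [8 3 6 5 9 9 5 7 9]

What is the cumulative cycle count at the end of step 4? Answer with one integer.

  0. 7=7c; end=7; A:t0 B:-
  1. max(8,8)=8c; end=15; A:t0 B:t1
  2. max(9,3)=9c; end=24; A:t2 B:t1
  3. max(5,6)=6c; end=30; A:t2 B:t3
  4. max(2,5)=5c; end=35; A:t4 B:t3
  5. max(6,9)=9c; end=44; A:t4 B:t5
  6. max(3,9)=9c; end=53; A:t6 B:t5
  7. max(5,5)=5c; end=58; A:t6 B:t7
  8. max(8,7)=8c; end=66; A:t8 B:t7
  9. 9=9c; end=75; A:t8 B:t7

end_cycle[4] = 35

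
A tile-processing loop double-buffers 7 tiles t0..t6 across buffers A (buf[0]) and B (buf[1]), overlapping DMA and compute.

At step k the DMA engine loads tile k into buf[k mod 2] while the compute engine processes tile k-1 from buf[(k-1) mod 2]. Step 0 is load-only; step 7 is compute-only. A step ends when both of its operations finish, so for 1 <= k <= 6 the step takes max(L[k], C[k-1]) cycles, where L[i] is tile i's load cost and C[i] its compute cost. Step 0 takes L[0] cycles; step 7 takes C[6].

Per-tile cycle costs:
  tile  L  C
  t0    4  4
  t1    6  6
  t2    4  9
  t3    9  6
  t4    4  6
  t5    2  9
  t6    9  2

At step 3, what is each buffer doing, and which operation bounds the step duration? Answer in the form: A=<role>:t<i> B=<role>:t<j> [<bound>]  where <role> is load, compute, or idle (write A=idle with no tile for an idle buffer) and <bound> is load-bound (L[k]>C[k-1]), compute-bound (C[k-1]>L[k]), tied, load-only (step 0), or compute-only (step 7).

step 3: A=compute:t2 B=load:t3 [tied]

  0. 4=4c; end=4; A:t0 B:-
  1. max(6,4)=6c; end=10; A:t0 B:t1
  2. max(4,6)=6c; end=16; A:t2 B:t1
  3. max(9,9)=9c; end=25; A:t2 B:t3
  4. max(4,6)=6c; end=31; A:t4 B:t3
  5. max(2,6)=6c; end=37; A:t4 B:t5
  6. max(9,9)=9c; end=46; A:t6 B:t5
  7. 2=2c; end=48; A:t6 B:t5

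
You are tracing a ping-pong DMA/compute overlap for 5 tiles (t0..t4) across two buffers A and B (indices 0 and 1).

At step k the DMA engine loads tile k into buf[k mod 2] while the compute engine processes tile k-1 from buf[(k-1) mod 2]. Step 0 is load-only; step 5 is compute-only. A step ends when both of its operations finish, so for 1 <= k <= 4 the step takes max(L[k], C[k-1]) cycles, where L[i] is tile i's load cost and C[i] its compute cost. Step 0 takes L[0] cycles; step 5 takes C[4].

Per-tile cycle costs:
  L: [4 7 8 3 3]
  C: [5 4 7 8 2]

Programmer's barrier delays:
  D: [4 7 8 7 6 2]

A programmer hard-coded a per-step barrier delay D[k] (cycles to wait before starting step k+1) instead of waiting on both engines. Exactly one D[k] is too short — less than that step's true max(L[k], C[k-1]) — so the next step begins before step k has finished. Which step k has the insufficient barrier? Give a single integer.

[0] required=L[0]=4=4 vs D=4 ok
[1] required=max(L[1]=7,C[0]=5)=7 vs D=7 ok
[2] required=max(L[2]=8,C[1]=4)=8 vs D=8 ok
[3] required=max(L[3]=3,C[2]=7)=7 vs D=7 ok
[4] required=max(L[4]=3,C[3]=8)=8 vs D=6 SHORT
[5] required=C[4]=2=2 vs D=2 ok

hazard at step 4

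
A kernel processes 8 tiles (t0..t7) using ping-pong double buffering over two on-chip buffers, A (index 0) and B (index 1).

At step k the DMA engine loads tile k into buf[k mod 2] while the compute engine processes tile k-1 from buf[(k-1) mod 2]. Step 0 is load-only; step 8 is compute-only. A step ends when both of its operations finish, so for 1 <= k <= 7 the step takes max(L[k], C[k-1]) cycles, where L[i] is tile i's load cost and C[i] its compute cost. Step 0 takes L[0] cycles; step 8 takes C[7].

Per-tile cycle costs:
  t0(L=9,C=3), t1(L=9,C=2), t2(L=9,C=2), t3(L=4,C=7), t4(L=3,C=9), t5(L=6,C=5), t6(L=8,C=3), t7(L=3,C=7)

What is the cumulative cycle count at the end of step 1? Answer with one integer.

end_cycle[1] = 18

step 0: L[0]=9 → dur=9, Σ=9 | A=load:t0 B=idle [load-only]
step 1: L[1]=9 C[0]=3 → dur=9, Σ=18 | A=compute:t0 B=load:t1 [load-bound]
step 2: L[2]=9 C[1]=2 → dur=9, Σ=27 | A=load:t2 B=compute:t1 [load-bound]
step 3: L[3]=4 C[2]=2 → dur=4, Σ=31 | A=compute:t2 B=load:t3 [load-bound]
step 4: L[4]=3 C[3]=7 → dur=7, Σ=38 | A=load:t4 B=compute:t3 [compute-bound]
step 5: L[5]=6 C[4]=9 → dur=9, Σ=47 | A=compute:t4 B=load:t5 [compute-bound]
step 6: L[6]=8 C[5]=5 → dur=8, Σ=55 | A=load:t6 B=compute:t5 [load-bound]
step 7: L[7]=3 C[6]=3 → dur=3, Σ=58 | A=compute:t6 B=load:t7 [tied]
step 8: C[7]=7 → dur=7, Σ=65 | A=idle B=compute:t7 [compute-only]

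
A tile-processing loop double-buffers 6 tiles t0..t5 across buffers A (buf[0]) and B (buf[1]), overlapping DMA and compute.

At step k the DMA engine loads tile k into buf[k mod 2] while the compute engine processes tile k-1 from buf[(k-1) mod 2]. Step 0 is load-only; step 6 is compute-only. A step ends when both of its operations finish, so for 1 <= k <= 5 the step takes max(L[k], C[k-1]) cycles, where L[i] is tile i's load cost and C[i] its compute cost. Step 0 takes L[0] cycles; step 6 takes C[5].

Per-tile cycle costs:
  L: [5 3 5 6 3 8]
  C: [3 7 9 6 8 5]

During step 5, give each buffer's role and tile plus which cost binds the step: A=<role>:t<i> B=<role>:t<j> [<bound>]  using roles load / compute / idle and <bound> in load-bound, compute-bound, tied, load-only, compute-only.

step 5: A=compute:t4 B=load:t5 [tied]

k=0 load=t0/5c comp=- wait=5 total=5
k=1 load=t1/3c comp=t0/3c wait=3 total=8
k=2 load=t2/5c comp=t1/7c wait=7 total=15
k=3 load=t3/6c comp=t2/9c wait=9 total=24
k=4 load=t4/3c comp=t3/6c wait=6 total=30
k=5 load=t5/8c comp=t4/8c wait=8 total=38
k=6 load=- comp=t5/5c wait=5 total=43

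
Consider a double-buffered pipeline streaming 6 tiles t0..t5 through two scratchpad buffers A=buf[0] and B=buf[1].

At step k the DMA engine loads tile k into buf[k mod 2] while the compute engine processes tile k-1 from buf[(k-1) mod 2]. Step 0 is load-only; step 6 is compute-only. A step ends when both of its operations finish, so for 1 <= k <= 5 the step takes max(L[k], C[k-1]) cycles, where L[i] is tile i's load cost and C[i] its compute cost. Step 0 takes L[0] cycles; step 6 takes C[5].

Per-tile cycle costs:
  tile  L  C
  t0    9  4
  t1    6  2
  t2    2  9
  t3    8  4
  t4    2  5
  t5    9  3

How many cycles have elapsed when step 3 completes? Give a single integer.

end_cycle[3] = 26

[0] DMA t0→A (9c) ∥ CU idle ⇒ 9c, clock 9
[1] DMA t1→B (6c) ∥ CU A:t0 (4c) ⇒ 6c, clock 15
[2] DMA t2→A (2c) ∥ CU B:t1 (2c) ⇒ 2c, clock 17
[3] DMA t3→B (8c) ∥ CU A:t2 (9c) ⇒ 9c, clock 26
[4] DMA t4→A (2c) ∥ CU B:t3 (4c) ⇒ 4c, clock 30
[5] DMA t5→B (9c) ∥ CU A:t4 (5c) ⇒ 9c, clock 39
[6] DMA idle ∥ CU B:t5 (3c) ⇒ 3c, clock 42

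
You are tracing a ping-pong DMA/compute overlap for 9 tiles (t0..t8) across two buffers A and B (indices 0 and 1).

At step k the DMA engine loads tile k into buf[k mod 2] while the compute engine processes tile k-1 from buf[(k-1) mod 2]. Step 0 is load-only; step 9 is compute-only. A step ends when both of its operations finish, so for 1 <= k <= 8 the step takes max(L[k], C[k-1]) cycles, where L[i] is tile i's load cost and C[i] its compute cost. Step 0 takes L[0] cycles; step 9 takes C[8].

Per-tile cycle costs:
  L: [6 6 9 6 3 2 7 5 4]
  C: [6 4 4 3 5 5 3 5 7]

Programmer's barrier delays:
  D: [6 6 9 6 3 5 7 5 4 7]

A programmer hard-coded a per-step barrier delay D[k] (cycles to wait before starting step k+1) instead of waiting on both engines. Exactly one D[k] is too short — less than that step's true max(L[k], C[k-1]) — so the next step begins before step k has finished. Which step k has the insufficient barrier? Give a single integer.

k=0 barrier L[0]=6→6c, D[0]=6 ok
k=1 barrier max(L[1]=6,C[0]=6)→6c, D[1]=6 ok
k=2 barrier max(L[2]=9,C[1]=4)→9c, D[2]=9 ok
k=3 barrier max(L[3]=6,C[2]=4)→6c, D[3]=6 ok
k=4 barrier max(L[4]=3,C[3]=3)→3c, D[4]=3 ok
k=5 barrier max(L[5]=2,C[4]=5)→5c, D[5]=5 ok
k=6 barrier max(L[6]=7,C[5]=5)→7c, D[6]=7 ok
k=7 barrier max(L[7]=5,C[6]=3)→5c, D[7]=5 ok
k=8 barrier max(L[8]=4,C[7]=5)→5c, D[8]=4 SHORT
k=9 barrier C[8]=7→7c, D[9]=7 ok

hazard at step 8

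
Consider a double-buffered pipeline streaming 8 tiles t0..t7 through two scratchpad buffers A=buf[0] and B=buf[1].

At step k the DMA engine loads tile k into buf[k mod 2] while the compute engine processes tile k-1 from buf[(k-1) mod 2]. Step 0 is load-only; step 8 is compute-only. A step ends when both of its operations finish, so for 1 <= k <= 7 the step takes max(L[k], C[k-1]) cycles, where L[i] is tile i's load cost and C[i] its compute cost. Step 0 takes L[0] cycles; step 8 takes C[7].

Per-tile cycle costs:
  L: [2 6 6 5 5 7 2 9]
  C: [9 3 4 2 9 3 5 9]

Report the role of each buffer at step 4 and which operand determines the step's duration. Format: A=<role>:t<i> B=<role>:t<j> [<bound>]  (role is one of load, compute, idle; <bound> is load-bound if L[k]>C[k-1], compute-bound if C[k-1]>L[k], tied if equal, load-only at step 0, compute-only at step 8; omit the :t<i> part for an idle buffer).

step 4: A=load:t4 B=compute:t3 [load-bound]

  0. 2=2c; end=2; A:t0 B:-
  1. max(6,9)=9c; end=11; A:t0 B:t1
  2. max(6,3)=6c; end=17; A:t2 B:t1
  3. max(5,4)=5c; end=22; A:t2 B:t3
  4. max(5,2)=5c; end=27; A:t4 B:t3
  5. max(7,9)=9c; end=36; A:t4 B:t5
  6. max(2,3)=3c; end=39; A:t6 B:t5
  7. max(9,5)=9c; end=48; A:t6 B:t7
  8. 9=9c; end=57; A:t6 B:t7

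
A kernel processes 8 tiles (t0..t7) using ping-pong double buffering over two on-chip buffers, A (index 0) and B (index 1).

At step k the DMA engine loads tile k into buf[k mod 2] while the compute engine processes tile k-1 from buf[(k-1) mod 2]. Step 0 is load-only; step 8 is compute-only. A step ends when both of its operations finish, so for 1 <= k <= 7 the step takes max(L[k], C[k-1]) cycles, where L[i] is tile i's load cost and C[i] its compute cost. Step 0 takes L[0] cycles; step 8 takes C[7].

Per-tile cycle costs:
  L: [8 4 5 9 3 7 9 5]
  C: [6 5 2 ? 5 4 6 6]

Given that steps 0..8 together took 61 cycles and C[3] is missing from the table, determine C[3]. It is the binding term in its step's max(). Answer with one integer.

C[3] = 5

step 0: dur = L[0]=8 = 8
step 1: dur = max(L[1]=4, C[0]=6) = 6
step 2: dur = max(L[2]=5, C[1]=5) = 5
step 3: dur = max(L[3]=9, C[2]=2) = 9
step 4: dur = max(L[4]=3, C[3]=?) = C[3]  (unknown; binding)
step 5: dur = max(L[5]=7, C[4]=5) = 7
step 6: dur = max(L[6]=9, C[5]=4) = 9
step 7: dur = max(L[7]=5, C[6]=6) = 6
step 8: dur = C[7]=6 = 6
sum of known step durations = 56
dur[4] = total - known = 61 - 56 = 5
C[3] is the binding max in step 4, so C[3] = dur[4] = 5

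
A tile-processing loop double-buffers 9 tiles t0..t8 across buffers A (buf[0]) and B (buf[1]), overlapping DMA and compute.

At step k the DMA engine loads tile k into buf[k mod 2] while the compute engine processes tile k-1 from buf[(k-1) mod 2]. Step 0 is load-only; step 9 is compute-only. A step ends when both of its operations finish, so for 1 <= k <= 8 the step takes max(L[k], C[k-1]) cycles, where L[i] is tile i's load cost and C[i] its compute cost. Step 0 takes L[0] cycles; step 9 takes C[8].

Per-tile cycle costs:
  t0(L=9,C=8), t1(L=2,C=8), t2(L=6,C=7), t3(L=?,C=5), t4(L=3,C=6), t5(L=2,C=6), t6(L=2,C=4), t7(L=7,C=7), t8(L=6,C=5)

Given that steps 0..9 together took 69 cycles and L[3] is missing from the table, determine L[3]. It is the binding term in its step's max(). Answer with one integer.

L[3] = 8

step 0: dur = L[0]=9 = 9
step 1: dur = max(L[1]=2, C[0]=8) = 8
step 2: dur = max(L[2]=6, C[1]=8) = 8
step 3: dur = max(L[3]=?, C[2]=7) = L[3]  (unknown; binding)
step 4: dur = max(L[4]=3, C[3]=5) = 5
step 5: dur = max(L[5]=2, C[4]=6) = 6
step 6: dur = max(L[6]=2, C[5]=6) = 6
step 7: dur = max(L[7]=7, C[6]=4) = 7
step 8: dur = max(L[8]=6, C[7]=7) = 7
step 9: dur = C[8]=5 = 5
sum of known step durations = 61
dur[3] = total - known = 69 - 61 = 8
L[3] is the binding max in step 3, so L[3] = dur[3] = 8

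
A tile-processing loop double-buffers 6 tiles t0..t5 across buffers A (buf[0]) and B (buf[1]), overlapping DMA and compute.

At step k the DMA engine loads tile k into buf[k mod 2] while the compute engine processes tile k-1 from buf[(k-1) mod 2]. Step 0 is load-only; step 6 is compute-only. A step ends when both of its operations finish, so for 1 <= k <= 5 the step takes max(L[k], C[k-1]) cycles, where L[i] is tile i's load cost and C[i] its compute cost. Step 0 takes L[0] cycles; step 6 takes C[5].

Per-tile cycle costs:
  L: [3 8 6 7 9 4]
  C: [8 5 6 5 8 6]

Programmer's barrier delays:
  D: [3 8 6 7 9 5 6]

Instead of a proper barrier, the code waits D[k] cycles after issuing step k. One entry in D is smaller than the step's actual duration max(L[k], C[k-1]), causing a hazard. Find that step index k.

k=0 barrier L[0]=3→3c, D[0]=3 ok
k=1 barrier max(L[1]=8,C[0]=8)→8c, D[1]=8 ok
k=2 barrier max(L[2]=6,C[1]=5)→6c, D[2]=6 ok
k=3 barrier max(L[3]=7,C[2]=6)→7c, D[3]=7 ok
k=4 barrier max(L[4]=9,C[3]=5)→9c, D[4]=9 ok
k=5 barrier max(L[5]=4,C[4]=8)→8c, D[5]=5 SHORT
k=6 barrier C[5]=6→6c, D[6]=6 ok

hazard at step 5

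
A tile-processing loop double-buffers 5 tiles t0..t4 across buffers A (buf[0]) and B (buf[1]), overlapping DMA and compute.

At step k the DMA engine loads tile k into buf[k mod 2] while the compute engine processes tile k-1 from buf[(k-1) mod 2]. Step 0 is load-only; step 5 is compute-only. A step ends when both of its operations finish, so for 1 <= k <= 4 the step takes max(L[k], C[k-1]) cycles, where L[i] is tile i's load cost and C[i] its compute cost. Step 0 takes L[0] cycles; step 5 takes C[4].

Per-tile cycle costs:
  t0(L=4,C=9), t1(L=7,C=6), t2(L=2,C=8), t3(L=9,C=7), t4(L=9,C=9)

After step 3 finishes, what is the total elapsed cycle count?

[0] DMA t0→A (4c) ∥ CU idle ⇒ 4c, clock 4
[1] DMA t1→B (7c) ∥ CU A:t0 (9c) ⇒ 9c, clock 13
[2] DMA t2→A (2c) ∥ CU B:t1 (6c) ⇒ 6c, clock 19
[3] DMA t3→B (9c) ∥ CU A:t2 (8c) ⇒ 9c, clock 28
[4] DMA t4→A (9c) ∥ CU B:t3 (7c) ⇒ 9c, clock 37
[5] DMA idle ∥ CU A:t4 (9c) ⇒ 9c, clock 46

end_cycle[3] = 28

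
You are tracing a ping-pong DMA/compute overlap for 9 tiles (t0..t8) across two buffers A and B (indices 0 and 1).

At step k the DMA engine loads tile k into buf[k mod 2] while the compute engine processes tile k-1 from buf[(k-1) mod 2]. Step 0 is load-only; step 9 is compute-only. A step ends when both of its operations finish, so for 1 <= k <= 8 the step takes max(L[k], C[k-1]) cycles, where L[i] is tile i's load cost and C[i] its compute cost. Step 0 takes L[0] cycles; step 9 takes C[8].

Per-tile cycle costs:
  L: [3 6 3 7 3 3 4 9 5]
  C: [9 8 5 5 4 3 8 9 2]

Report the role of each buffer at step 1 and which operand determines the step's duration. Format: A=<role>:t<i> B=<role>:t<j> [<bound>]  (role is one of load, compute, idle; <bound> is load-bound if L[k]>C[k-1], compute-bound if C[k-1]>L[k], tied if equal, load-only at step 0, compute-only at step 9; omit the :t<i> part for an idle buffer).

k=0 load=t0/3c comp=- wait=3 total=3
k=1 load=t1/6c comp=t0/9c wait=9 total=12
k=2 load=t2/3c comp=t1/8c wait=8 total=20
k=3 load=t3/7c comp=t2/5c wait=7 total=27
k=4 load=t4/3c comp=t3/5c wait=5 total=32
k=5 load=t5/3c comp=t4/4c wait=4 total=36
k=6 load=t6/4c comp=t5/3c wait=4 total=40
k=7 load=t7/9c comp=t6/8c wait=9 total=49
k=8 load=t8/5c comp=t7/9c wait=9 total=58
k=9 load=- comp=t8/2c wait=2 total=60

step 1: A=compute:t0 B=load:t1 [compute-bound]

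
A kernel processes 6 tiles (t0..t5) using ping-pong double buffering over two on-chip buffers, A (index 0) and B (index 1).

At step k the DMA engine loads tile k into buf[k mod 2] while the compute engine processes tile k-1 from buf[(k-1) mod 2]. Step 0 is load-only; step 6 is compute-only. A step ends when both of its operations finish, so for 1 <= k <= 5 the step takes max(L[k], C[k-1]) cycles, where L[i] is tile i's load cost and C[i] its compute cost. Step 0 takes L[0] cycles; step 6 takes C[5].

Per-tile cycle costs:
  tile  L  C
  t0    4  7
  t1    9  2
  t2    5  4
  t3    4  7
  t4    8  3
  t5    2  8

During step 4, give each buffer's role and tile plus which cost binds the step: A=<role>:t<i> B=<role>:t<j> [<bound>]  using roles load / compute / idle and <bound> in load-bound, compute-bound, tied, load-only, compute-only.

[0] DMA t0→A (4c) ∥ CU idle ⇒ 4c, clock 4
[1] DMA t1→B (9c) ∥ CU A:t0 (7c) ⇒ 9c, clock 13
[2] DMA t2→A (5c) ∥ CU B:t1 (2c) ⇒ 5c, clock 18
[3] DMA t3→B (4c) ∥ CU A:t2 (4c) ⇒ 4c, clock 22
[4] DMA t4→A (8c) ∥ CU B:t3 (7c) ⇒ 8c, clock 30
[5] DMA t5→B (2c) ∥ CU A:t4 (3c) ⇒ 3c, clock 33
[6] DMA idle ∥ CU B:t5 (8c) ⇒ 8c, clock 41

step 4: A=load:t4 B=compute:t3 [load-bound]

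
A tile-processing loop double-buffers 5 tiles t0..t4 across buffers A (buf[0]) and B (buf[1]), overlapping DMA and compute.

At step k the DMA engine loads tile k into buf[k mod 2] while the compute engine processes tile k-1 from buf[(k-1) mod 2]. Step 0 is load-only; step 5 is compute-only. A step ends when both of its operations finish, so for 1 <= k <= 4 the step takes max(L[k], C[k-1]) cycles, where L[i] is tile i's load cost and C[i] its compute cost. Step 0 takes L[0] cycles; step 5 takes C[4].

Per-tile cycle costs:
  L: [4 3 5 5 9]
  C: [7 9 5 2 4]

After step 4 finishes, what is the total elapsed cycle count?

end_cycle[4] = 34

k=0 load=t0/4c comp=- wait=4 total=4
k=1 load=t1/3c comp=t0/7c wait=7 total=11
k=2 load=t2/5c comp=t1/9c wait=9 total=20
k=3 load=t3/5c comp=t2/5c wait=5 total=25
k=4 load=t4/9c comp=t3/2c wait=9 total=34
k=5 load=- comp=t4/4c wait=4 total=38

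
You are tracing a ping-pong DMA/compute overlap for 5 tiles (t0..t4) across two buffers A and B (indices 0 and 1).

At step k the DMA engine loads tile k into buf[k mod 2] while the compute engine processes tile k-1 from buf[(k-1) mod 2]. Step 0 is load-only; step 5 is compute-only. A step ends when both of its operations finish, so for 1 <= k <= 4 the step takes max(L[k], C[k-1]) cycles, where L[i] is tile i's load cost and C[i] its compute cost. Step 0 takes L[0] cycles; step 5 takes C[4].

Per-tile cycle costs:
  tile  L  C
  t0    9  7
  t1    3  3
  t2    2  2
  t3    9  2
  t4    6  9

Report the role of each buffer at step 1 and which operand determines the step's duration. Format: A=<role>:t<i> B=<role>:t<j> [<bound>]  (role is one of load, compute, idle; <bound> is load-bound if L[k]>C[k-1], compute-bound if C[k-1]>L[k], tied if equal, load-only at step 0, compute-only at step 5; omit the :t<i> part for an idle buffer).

k=0 load=t0/9c comp=- wait=9 total=9
k=1 load=t1/3c comp=t0/7c wait=7 total=16
k=2 load=t2/2c comp=t1/3c wait=3 total=19
k=3 load=t3/9c comp=t2/2c wait=9 total=28
k=4 load=t4/6c comp=t3/2c wait=6 total=34
k=5 load=- comp=t4/9c wait=9 total=43

step 1: A=compute:t0 B=load:t1 [compute-bound]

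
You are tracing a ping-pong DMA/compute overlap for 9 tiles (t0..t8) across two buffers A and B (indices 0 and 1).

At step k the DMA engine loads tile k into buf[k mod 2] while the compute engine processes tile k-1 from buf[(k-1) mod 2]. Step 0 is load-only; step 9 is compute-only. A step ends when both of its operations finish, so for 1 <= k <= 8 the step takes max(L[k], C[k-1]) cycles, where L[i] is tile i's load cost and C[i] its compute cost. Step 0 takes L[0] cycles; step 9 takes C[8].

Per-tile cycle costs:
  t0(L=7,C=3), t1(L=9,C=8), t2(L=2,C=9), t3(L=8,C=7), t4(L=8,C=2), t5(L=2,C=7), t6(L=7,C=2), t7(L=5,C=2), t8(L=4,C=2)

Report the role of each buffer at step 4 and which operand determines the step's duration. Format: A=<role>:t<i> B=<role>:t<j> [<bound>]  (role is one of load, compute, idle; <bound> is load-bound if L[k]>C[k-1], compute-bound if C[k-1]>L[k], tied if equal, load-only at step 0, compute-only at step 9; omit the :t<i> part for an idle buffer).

[0] DMA t0→A (7c) ∥ CU idle ⇒ 7c, clock 7
[1] DMA t1→B (9c) ∥ CU A:t0 (3c) ⇒ 9c, clock 16
[2] DMA t2→A (2c) ∥ CU B:t1 (8c) ⇒ 8c, clock 24
[3] DMA t3→B (8c) ∥ CU A:t2 (9c) ⇒ 9c, clock 33
[4] DMA t4→A (8c) ∥ CU B:t3 (7c) ⇒ 8c, clock 41
[5] DMA t5→B (2c) ∥ CU A:t4 (2c) ⇒ 2c, clock 43
[6] DMA t6→A (7c) ∥ CU B:t5 (7c) ⇒ 7c, clock 50
[7] DMA t7→B (5c) ∥ CU A:t6 (2c) ⇒ 5c, clock 55
[8] DMA t8→A (4c) ∥ CU B:t7 (2c) ⇒ 4c, clock 59
[9] DMA idle ∥ CU A:t8 (2c) ⇒ 2c, clock 61

step 4: A=load:t4 B=compute:t3 [load-bound]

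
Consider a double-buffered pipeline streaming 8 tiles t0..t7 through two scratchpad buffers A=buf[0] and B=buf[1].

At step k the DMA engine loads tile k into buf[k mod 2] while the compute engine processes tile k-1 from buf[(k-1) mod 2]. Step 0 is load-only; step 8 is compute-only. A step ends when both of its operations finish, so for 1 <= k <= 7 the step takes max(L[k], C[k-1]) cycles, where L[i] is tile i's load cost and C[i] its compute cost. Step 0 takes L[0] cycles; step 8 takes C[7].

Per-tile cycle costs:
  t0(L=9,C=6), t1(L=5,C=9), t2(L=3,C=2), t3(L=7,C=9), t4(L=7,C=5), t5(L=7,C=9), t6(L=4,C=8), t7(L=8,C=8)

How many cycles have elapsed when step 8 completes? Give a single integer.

end_cycle[8] = 72

  0. 9=9c; end=9; A:t0 B:-
  1. max(5,6)=6c; end=15; A:t0 B:t1
  2. max(3,9)=9c; end=24; A:t2 B:t1
  3. max(7,2)=7c; end=31; A:t2 B:t3
  4. max(7,9)=9c; end=40; A:t4 B:t3
  5. max(7,5)=7c; end=47; A:t4 B:t5
  6. max(4,9)=9c; end=56; A:t6 B:t5
  7. max(8,8)=8c; end=64; A:t6 B:t7
  8. 8=8c; end=72; A:t6 B:t7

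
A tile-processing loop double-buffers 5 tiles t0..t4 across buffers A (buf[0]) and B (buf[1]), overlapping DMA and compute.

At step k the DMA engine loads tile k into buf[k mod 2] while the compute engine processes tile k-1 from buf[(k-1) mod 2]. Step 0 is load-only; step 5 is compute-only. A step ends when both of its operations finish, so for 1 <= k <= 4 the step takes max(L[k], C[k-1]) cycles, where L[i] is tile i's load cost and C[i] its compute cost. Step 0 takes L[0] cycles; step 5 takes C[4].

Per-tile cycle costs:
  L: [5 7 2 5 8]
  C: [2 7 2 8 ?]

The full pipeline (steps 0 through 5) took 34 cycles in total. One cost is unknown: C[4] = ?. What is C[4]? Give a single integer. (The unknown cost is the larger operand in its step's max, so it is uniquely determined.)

step 0 = dur = L[0]=5 = 5
step 1 = dur = max(L[1]=7, C[0]=2) = 7
step 2 = dur = max(L[2]=2, C[1]=7) = 7
step 3 = dur = max(L[3]=5, C[2]=2) = 5
step 4 = dur = max(L[4]=8, C[3]=8) = 8
step 5 = dur = C[4]=? = C[4]  (unknown; binding)
sum of known step durations = 32
dur[5] = total - known = 34 - 32 = 2
C[4] is the binding max in step 5, so C[4] = dur[5] = 2

C[4] = 2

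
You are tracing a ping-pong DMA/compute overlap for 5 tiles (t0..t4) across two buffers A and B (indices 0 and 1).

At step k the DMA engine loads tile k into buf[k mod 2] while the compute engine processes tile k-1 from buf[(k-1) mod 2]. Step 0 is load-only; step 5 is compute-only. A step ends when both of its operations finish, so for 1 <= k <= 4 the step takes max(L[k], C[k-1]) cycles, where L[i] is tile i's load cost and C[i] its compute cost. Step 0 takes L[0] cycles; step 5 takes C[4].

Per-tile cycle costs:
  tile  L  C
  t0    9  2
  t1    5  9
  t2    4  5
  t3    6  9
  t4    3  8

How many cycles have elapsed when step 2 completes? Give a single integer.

end_cycle[2] = 23

[0] DMA t0→A (9c) ∥ CU idle ⇒ 9c, clock 9
[1] DMA t1→B (5c) ∥ CU A:t0 (2c) ⇒ 5c, clock 14
[2] DMA t2→A (4c) ∥ CU B:t1 (9c) ⇒ 9c, clock 23
[3] DMA t3→B (6c) ∥ CU A:t2 (5c) ⇒ 6c, clock 29
[4] DMA t4→A (3c) ∥ CU B:t3 (9c) ⇒ 9c, clock 38
[5] DMA idle ∥ CU A:t4 (8c) ⇒ 8c, clock 46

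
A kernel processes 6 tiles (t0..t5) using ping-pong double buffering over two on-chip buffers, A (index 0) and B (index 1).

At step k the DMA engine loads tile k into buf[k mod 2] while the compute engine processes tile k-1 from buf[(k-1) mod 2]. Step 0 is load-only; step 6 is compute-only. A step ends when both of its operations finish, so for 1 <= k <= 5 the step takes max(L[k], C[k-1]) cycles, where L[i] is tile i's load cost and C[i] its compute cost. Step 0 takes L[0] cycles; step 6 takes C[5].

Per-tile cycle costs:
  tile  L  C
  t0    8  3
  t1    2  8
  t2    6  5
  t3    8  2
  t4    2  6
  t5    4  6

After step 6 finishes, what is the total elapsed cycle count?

k=0 load=t0/8c comp=- wait=8 total=8
k=1 load=t1/2c comp=t0/3c wait=3 total=11
k=2 load=t2/6c comp=t1/8c wait=8 total=19
k=3 load=t3/8c comp=t2/5c wait=8 total=27
k=4 load=t4/2c comp=t3/2c wait=2 total=29
k=5 load=t5/4c comp=t4/6c wait=6 total=35
k=6 load=- comp=t5/6c wait=6 total=41

end_cycle[6] = 41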